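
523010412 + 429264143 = 952274555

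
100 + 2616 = 2716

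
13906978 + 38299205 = 52206183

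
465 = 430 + 35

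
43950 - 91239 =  - 47289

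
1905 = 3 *635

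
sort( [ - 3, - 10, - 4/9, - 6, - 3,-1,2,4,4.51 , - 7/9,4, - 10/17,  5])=[ - 10, - 6, - 3, - 3, - 1, - 7/9 , - 10/17, - 4/9,2 , 4, 4,4.51,5 ] 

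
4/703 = 4/703 = 0.01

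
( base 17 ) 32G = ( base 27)16Q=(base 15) 412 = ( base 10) 917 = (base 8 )1625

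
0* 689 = 0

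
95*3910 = 371450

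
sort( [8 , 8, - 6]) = [ - 6, 8,8 ] 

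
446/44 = 10 + 3/22 = 10.14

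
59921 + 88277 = 148198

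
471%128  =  87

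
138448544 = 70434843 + 68013701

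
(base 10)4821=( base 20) C11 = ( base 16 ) 12D5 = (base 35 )3WQ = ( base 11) 3693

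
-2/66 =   -  1/33  =  - 0.03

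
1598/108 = 799/54 = 14.80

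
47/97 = 47/97  =  0.48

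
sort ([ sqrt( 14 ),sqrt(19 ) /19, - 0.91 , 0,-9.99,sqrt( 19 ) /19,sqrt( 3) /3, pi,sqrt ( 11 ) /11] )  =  [  -  9.99, - 0.91,0,sqrt ( 19 )/19,sqrt( 19)/19,sqrt( 11 ) /11,sqrt(3)/3, pi, sqrt( 14)]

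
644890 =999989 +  - 355099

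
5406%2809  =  2597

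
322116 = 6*53686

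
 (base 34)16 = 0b101000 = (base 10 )40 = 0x28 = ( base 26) 1E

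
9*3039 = 27351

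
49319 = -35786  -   - 85105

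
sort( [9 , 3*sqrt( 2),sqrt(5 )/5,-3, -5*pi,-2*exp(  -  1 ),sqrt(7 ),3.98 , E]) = [- 5*pi, - 3,  -  2 * exp( - 1 ),sqrt(5) /5, sqrt(7) , E,3.98,3 * sqrt( 2 ),9]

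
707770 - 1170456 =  - 462686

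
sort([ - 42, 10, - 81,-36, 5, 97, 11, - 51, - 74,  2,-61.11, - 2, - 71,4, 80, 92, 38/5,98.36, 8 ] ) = [ -81, - 74,-71, - 61.11,-51, - 42 , -36, - 2,2,4,5, 38/5,  8,  10, 11 , 80, 92,97, 98.36]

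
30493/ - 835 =-37 + 402/835 = - 36.52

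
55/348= 55/348 = 0.16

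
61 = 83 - 22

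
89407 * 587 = 52481909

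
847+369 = 1216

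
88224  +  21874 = 110098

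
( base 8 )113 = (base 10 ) 75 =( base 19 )3I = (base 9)83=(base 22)39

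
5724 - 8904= -3180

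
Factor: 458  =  2^1*229^1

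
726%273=180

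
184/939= 184/939 = 0.20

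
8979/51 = 176 + 1/17 = 176.06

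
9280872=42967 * 216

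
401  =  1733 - 1332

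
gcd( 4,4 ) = 4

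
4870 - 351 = 4519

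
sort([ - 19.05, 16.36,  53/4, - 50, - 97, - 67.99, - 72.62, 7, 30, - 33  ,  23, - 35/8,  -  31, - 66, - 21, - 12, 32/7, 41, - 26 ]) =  [ - 97, - 72.62, - 67.99,  -  66, - 50, - 33,- 31,-26  , - 21, - 19.05, - 12,-35/8, 32/7,7, 53/4, 16.36, 23, 30, 41]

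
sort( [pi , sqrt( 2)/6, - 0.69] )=[-0.69,  sqrt( 2 )/6,pi ] 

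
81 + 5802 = 5883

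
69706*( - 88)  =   - 6134128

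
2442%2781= 2442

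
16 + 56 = 72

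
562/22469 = 562/22469 = 0.03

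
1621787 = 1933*839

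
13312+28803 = 42115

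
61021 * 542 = 33073382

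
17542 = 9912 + 7630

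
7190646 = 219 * 32834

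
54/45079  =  54/45079 = 0.00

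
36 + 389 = 425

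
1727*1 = 1727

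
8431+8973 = 17404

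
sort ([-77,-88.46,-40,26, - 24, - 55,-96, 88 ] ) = [ - 96, - 88.46, - 77,-55, - 40, - 24,26,88] 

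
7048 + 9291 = 16339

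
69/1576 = 69/1576 = 0.04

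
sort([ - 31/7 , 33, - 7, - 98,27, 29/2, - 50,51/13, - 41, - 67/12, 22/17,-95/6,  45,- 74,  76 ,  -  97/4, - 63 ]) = [-98,-74,- 63,- 50, - 41,-97/4,-95/6, - 7, - 67/12, - 31/7,22/17, 51/13,29/2,27,33, 45,76 ] 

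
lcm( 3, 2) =6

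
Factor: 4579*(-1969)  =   - 11^1*19^1*179^1*241^1 = - 9016051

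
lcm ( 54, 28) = 756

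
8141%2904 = 2333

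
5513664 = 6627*832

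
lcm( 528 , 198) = 1584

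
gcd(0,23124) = 23124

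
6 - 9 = - 3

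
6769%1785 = 1414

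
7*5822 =40754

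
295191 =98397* 3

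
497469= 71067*7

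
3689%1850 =1839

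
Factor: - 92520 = -2^3*3^2*5^1 * 257^1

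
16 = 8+8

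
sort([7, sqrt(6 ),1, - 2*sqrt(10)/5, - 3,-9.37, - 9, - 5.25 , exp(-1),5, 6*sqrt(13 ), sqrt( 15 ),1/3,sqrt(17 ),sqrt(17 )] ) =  [-9.37,-9, - 5.25, - 3, - 2*sqrt( 10)/5,  1/3,exp(-1 ) , 1,sqrt( 6),sqrt( 15 ),sqrt(17),sqrt( 17 ),5,7,6*sqrt( 13)]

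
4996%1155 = 376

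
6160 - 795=5365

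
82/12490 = 41/6245 = 0.01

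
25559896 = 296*86351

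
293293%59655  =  54673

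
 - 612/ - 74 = 8 + 10/37 = 8.27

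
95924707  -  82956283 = 12968424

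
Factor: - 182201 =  - 182201^1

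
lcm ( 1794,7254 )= 166842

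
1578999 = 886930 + 692069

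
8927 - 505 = 8422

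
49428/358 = 138+12/179 = 138.07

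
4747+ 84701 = 89448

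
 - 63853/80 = -63853/80 = -798.16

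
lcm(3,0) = 0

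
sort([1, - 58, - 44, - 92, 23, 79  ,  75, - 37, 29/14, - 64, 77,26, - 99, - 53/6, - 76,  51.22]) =[ - 99,-92, - 76, - 64,- 58, - 44, - 37, - 53/6,1, 29/14,  23, 26, 51.22, 75, 77, 79 ] 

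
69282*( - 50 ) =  - 3464100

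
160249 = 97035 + 63214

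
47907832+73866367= 121774199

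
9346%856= 786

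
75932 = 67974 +7958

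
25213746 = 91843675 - 66629929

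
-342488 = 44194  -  386682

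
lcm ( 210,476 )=7140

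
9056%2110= 616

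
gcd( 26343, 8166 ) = 3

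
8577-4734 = 3843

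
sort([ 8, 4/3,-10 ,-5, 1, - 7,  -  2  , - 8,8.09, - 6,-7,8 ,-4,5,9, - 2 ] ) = [-10,-8,- 7,- 7,  -  6, - 5, - 4,- 2, - 2,1, 4/3,5 , 8,8,8.09,9]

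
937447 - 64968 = 872479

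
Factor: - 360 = -2^3*3^2*5^1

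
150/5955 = 10/397=0.03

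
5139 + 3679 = 8818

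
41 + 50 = 91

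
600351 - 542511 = 57840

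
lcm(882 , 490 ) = 4410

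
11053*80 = 884240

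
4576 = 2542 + 2034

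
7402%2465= 7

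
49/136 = 49/136 = 0.36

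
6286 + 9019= 15305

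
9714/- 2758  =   - 4 + 659/1379= - 3.52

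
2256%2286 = 2256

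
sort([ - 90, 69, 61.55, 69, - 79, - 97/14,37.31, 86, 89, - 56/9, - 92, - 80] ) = [ - 92, - 90, - 80, - 79, - 97/14,-56/9, 37.31, 61.55,69, 69, 86, 89]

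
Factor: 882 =2^1*3^2 * 7^2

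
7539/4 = 1884 + 3/4 = 1884.75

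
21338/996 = 10669/498 = 21.42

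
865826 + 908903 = 1774729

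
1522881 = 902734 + 620147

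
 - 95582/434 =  -221 +166/217 = - 220.24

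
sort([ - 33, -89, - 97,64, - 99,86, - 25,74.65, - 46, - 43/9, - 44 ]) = [ - 99, - 97, - 89, - 46, - 44, - 33, - 25, - 43/9 , 64, 74.65, 86 ] 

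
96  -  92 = 4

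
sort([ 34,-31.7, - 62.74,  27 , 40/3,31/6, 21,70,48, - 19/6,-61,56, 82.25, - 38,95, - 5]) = [- 62.74,-61 , - 38 , - 31.7,  -  5,-19/6, 31/6, 40/3, 21, 27 , 34,48 , 56, 70,82.25, 95]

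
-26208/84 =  - 312 = - 312.00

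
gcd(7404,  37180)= 4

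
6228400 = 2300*2708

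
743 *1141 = 847763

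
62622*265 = 16594830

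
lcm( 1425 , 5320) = 79800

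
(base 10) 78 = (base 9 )86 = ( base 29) 2K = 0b1001110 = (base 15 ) 53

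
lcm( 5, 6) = 30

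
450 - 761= - 311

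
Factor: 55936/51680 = 2^2  *5^(  -  1 )*17^(-1)*23^1 = 92/85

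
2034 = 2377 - 343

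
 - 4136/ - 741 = 4136/741 = 5.58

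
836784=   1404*596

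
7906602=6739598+1167004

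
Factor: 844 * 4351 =2^2*19^1 * 211^1*229^1 = 3672244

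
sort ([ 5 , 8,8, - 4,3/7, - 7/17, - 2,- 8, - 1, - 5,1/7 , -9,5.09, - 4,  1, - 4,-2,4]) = [ - 9, - 8, - 5, - 4, - 4, - 4, - 2, - 2,  -  1, - 7/17,1/7,3/7 , 1 , 4,5,5.09, 8 , 8]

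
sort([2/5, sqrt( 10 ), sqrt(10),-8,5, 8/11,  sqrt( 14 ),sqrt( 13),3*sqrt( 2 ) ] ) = [-8,2/5,8/11, sqrt( 10),sqrt ( 10 ), sqrt( 13),  sqrt( 14), 3*sqrt(2),5]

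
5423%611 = 535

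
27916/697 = 27916/697 = 40.05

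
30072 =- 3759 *(  -  8)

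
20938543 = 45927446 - 24988903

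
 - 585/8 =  - 74 + 7/8 = -73.12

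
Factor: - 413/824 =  - 2^(  -  3)* 7^1*59^1*103^(-1 )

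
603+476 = 1079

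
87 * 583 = 50721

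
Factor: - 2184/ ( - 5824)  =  2^( - 3 ) * 3^1 = 3/8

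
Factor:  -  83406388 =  - 2^2*13^1*47^1*34127^1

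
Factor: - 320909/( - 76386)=731/174=2^(-1 )*3^ ( - 1 )* 17^1* 29^( - 1 )*43^1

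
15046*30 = 451380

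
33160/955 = 34 + 138/191  =  34.72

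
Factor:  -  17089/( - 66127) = 23^1*  89^(-1)  =  23/89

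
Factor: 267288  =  2^3*3^1*7^1*37^1*43^1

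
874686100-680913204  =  193772896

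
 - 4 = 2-6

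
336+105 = 441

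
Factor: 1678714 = 2^1*193^1*4349^1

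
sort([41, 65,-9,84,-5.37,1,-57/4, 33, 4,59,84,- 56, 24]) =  [ - 56,  -  57/4,  -  9, -5.37,1,  4,24,33, 41,59, 65 , 84, 84]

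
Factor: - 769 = -769^1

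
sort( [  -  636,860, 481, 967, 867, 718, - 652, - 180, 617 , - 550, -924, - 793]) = [ - 924, - 793, - 652,-636,-550,-180, 481, 617, 718 , 860, 867,967 ]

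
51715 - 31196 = 20519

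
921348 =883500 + 37848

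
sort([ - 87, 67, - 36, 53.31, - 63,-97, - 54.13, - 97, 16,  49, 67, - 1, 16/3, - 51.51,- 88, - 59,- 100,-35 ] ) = [  -  100 , - 97, - 97, - 88, - 87, - 63, -59, - 54.13, - 51.51,- 36, - 35,-1,16/3,16, 49 , 53.31, 67 , 67 ] 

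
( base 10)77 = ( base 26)2P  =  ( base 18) 45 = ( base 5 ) 302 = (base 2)1001101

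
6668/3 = 6668/3 = 2222.67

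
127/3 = 127/3 = 42.33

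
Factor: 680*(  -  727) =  - 2^3*5^1 * 17^1*727^1 = - 494360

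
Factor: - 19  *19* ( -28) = 2^2*7^1*19^2=10108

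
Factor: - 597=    - 3^1* 199^1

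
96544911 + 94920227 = 191465138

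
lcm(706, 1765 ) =3530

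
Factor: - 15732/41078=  - 18/47 = - 2^1*3^2  *47^(  -  1) 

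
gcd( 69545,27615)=35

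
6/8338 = 3/4169 = 0.00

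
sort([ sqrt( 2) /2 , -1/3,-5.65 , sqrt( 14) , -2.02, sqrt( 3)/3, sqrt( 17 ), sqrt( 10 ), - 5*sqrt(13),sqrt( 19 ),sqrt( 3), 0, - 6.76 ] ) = [ - 5*sqrt(13 ), - 6.76, - 5.65, - 2.02, - 1/3, 0,sqrt ( 3)/3,  sqrt( 2)/2,sqrt(3), sqrt( 10 ),sqrt( 14), sqrt( 17), sqrt( 19)] 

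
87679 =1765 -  - 85914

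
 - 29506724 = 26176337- 55683061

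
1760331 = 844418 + 915913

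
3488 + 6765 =10253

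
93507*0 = 0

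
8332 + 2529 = 10861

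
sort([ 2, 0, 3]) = [ 0,2,3 ] 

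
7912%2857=2198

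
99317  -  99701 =  -  384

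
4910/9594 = 2455/4797 = 0.51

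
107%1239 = 107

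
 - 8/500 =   -  1 + 123/125 =- 0.02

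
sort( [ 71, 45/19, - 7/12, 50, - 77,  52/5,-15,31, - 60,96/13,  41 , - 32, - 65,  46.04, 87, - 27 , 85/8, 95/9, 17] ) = [ - 77, - 65,-60, - 32 , - 27, - 15, - 7/12,45/19,96/13,  52/5, 95/9, 85/8,  17,31,  41, 46.04,  50, 71 , 87] 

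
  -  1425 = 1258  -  2683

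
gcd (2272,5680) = 1136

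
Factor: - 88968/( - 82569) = 2^3*11^1*17^(  -  1)*337^1*1619^( - 1) = 29656/27523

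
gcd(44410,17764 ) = 8882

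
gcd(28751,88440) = 1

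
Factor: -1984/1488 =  - 4/3 = - 2^2*3^(-1) 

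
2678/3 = 892+ 2/3 = 892.67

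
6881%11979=6881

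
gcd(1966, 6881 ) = 983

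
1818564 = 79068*23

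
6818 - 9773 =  - 2955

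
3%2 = 1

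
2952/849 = 984/283 =3.48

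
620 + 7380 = 8000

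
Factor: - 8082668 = - 2^2*11^1*183697^1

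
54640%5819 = 2269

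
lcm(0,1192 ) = 0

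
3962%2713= 1249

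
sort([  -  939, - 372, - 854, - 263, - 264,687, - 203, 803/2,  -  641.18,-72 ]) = [  -  939,-854, - 641.18,  -  372 ,- 264, - 263, - 203,- 72, 803/2,687]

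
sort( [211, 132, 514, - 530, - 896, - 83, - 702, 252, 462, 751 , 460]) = [ - 896,  -  702, - 530, - 83,132,  211,252,460, 462, 514, 751]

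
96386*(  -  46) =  - 4433756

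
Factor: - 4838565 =-3^1 * 5^1*322571^1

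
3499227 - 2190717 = 1308510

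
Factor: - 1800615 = -3^1*5^1 *120041^1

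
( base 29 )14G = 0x3cd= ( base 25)1DN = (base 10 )973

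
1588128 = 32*49629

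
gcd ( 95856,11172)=12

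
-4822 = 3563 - 8385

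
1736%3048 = 1736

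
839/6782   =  839/6782 = 0.12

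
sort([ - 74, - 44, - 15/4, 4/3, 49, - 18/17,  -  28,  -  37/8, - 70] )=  [-74, - 70,-44, - 28, - 37/8, - 15/4,- 18/17,4/3,  49]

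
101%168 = 101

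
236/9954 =118/4977 = 0.02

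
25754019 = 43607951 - 17853932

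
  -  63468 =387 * ( - 164)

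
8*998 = 7984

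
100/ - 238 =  - 50/119 = - 0.42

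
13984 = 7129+6855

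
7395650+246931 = 7642581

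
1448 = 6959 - 5511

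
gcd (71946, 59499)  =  9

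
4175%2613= 1562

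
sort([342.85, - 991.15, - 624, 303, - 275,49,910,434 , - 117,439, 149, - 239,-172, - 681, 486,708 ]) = [ - 991.15, - 681,  -  624, - 275,-239,  -  172, - 117,49,149,303,342.85,434,439, 486,708, 910] 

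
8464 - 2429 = 6035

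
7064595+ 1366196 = 8430791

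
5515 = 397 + 5118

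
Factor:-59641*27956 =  - 2^2*19^1 *29^1 * 43^1 * 73^1 * 241^1  =  - 1667323796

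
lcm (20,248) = 1240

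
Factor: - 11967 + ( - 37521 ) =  - 49488  =  - 2^4 * 3^1*1031^1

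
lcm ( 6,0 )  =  0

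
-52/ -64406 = 26/32203 = 0.00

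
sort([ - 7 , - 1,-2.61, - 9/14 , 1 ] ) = [ - 7, - 2.61,-1, - 9/14, 1]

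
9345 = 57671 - 48326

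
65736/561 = 117 + 3/17 = 117.18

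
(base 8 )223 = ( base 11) 124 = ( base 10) 147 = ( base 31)4N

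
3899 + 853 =4752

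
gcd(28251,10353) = 3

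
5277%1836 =1605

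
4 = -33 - -37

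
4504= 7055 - 2551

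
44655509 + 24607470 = 69262979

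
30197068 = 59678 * 506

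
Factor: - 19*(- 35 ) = 665 = 5^1*7^1*19^1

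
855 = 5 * 171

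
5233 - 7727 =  - 2494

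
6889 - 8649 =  - 1760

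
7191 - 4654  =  2537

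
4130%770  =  280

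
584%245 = 94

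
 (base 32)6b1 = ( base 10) 6497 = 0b1100101100001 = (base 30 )76H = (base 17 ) 1583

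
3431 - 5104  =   - 1673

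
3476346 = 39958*87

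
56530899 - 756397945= - 699867046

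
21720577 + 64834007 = 86554584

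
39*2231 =87009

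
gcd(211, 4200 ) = 1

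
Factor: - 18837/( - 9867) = 3^1*7^1*11^(  -  1) = 21/11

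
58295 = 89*655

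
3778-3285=493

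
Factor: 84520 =2^3*5^1*2113^1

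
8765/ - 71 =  - 124+39/71=- 123.45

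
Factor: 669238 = 2^1*334619^1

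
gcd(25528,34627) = 1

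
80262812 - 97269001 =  - 17006189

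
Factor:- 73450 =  - 2^1*5^2 * 13^1 * 113^1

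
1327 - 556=771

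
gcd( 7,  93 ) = 1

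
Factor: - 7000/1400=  - 5 = - 5^1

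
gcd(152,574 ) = 2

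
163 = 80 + 83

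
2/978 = 1/489 = 0.00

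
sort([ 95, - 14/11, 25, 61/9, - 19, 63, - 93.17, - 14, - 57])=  [ - 93.17, - 57, -19,-14,- 14/11,61/9 , 25, 63, 95 ] 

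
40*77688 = 3107520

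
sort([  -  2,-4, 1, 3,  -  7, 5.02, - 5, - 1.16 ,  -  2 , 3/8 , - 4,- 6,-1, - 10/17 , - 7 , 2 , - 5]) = [ - 7, - 7, - 6 , - 5, -5, - 4 , - 4, -2, - 2  , - 1.16, - 1,-10/17, 3/8,1,2,3,5.02]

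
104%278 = 104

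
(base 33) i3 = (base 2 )1001010101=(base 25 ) nm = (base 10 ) 597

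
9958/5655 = 766/435 = 1.76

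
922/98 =461/49 = 9.41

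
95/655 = 19/131 = 0.15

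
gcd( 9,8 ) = 1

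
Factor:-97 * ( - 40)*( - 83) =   -  322040 = - 2^3*5^1*83^1 *97^1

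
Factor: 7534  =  2^1*3767^1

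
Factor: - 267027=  - 3^1*89009^1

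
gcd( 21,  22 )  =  1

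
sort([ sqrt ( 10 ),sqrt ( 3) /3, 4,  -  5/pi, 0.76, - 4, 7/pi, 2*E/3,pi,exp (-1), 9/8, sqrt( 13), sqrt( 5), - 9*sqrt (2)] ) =[ - 9*sqrt(2)  ,-4, - 5/pi, exp( - 1 ), sqrt( 3)/3, 0.76,9/8, 2*E/3 , 7/pi, sqrt( 5 ),pi, sqrt( 10),sqrt( 13), 4]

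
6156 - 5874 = 282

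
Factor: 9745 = 5^1 *1949^1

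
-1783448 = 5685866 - 7469314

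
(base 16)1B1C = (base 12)4024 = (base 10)6940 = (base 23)d2h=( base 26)a6o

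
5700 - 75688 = -69988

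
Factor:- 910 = - 2^1*5^1 * 7^1*13^1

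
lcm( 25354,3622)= 25354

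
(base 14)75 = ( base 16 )67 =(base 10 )103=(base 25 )43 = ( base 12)87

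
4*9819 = 39276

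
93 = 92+1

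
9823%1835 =648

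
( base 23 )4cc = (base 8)4544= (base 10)2404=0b100101100100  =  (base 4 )211210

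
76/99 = 76/99 = 0.77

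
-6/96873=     -  1 + 32289/32291 = -  0.00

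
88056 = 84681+3375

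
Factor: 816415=5^1*269^1*607^1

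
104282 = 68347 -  - 35935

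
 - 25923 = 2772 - 28695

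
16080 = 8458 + 7622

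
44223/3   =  14741 = 14741.00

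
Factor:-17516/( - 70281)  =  2^2*3^( - 3) * 19^(-1) * 29^1*137^(-1) * 151^1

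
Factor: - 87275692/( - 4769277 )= 2^2*3^ ( - 1)*7^1*233^( - 1)*409^1*6823^( - 1 )*7621^1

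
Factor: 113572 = 2^2*28393^1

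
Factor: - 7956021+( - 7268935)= - 15224956 = - 2^2*71^1*53609^1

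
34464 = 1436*24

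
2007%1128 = 879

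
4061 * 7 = 28427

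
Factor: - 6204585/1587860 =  - 1240917/317572 = -2^( - 2) * 3^1 * 127^1*3257^1 * 79393^( - 1 )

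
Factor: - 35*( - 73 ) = 5^1 * 7^1 * 73^1 = 2555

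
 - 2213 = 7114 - 9327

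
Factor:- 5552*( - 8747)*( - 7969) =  - 387001288336 = -2^4*13^1*347^1 * 613^1*8747^1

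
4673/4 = 4673/4=1168.25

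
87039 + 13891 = 100930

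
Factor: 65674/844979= 2^1*7^1*53^(- 1)*107^(-1)*149^( - 1)*4691^1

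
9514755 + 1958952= 11473707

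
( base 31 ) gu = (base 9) 644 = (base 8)1016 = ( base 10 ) 526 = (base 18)1b4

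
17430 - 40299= -22869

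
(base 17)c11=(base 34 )30i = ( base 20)8E6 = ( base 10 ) 3486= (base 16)D9E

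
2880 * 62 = 178560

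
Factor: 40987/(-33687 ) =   -  3^ (  -  2)*17^1 * 19^( - 1)*197^( - 1)*2411^1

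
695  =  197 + 498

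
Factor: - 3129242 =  - 2^1*23^1*59^1 * 1153^1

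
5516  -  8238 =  - 2722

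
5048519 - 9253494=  - 4204975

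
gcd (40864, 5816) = 8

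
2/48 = 1/24 = 0.04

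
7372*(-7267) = -53572324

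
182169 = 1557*117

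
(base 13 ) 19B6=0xf1b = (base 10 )3867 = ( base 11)29a6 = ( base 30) 48r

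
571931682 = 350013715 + 221917967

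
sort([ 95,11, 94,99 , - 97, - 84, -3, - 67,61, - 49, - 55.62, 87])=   [  -  97,-84,-67, - 55.62, - 49, - 3,11, 61,87,  94,95, 99 ]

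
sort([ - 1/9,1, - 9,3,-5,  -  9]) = [ - 9, - 9, - 5  , - 1/9,1,3]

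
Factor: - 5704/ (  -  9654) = 2^2*3^(  -  1) * 23^1*31^1*1609^( - 1) = 2852/4827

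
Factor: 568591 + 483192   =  1051783  =  19^1 * 197^1 * 281^1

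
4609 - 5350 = - 741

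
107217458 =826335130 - 719117672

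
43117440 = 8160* 5284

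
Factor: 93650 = 2^1*5^2 * 1873^1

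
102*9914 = 1011228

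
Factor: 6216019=6216019^1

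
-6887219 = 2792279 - 9679498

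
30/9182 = 15/4591 = 0.00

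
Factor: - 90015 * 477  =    -  3^3  *  5^1*17^1*53^1 * 353^1 = - 42937155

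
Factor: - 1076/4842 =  - 2/9 = - 2^1*3^( - 2 ) 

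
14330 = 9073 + 5257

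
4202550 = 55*76410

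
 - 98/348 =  - 49/174 =-0.28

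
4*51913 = 207652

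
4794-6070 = -1276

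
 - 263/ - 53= 4 + 51/53= 4.96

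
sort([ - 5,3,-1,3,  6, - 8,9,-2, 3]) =[-8, - 5, - 2 , - 1,3, 3  ,  3,6,  9 ]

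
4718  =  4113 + 605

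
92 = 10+82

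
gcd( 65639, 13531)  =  7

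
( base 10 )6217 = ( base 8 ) 14111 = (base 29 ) 7BB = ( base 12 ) 3721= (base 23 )BH7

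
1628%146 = 22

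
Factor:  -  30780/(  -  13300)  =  81/35 = 3^4*5^(-1 )*7^(  -  1 )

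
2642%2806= 2642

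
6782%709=401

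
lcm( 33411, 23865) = 167055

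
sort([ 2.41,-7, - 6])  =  [-7,-6,  2.41]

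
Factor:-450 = - 2^1*3^2 * 5^2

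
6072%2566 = 940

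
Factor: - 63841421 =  - 7^1*9120203^1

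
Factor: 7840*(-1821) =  - 14276640 =-2^5*3^1*5^1*7^2*607^1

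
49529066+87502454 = 137031520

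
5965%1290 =805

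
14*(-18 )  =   - 252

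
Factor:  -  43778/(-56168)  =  53/68 = 2^( - 2)*17^(-1 )*53^1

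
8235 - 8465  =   - 230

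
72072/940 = 76 + 158/235 = 76.67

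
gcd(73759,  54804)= 1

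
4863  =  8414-3551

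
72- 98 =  - 26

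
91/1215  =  91/1215 = 0.07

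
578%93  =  20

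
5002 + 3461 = 8463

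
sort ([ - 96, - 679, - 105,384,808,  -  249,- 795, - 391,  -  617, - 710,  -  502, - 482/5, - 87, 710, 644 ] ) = [ - 795 ,  -  710, - 679,  -  617 , - 502, - 391, - 249 , - 105, - 482/5, - 96, - 87,384,644 , 710,808]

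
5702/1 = 5702=5702.00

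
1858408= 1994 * 932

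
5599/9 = 5599/9 = 622.11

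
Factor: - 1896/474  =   - 4 = - 2^2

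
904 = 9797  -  8893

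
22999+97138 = 120137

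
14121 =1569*9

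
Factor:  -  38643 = -3^1 *11^1*1171^1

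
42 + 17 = 59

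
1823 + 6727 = 8550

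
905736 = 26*34836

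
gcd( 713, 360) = 1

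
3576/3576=1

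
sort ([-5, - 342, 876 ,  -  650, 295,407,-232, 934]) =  [ - 650, - 342, - 232, - 5, 295, 407,876, 934]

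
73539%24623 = 24293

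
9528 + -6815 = 2713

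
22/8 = 2 + 3/4 = 2.75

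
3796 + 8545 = 12341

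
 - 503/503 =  - 1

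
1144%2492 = 1144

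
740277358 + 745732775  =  1486010133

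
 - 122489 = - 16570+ -105919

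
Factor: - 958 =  - 2^1*479^1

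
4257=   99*43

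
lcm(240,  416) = 6240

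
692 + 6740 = 7432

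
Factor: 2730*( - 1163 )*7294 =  - 23158377060 = -2^2*3^1 * 5^1*7^2 *13^1 * 521^1*1163^1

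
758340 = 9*84260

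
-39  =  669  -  708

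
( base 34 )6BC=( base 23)DJ8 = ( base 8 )16232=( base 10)7322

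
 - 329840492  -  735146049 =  - 1064986541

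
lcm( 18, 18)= 18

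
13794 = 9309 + 4485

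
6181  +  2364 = 8545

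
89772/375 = 239 + 49/125 = 239.39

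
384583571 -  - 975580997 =1360164568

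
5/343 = 5/343 = 0.01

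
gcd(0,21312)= 21312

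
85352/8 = 10669 = 10669.00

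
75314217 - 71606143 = 3708074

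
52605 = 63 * 835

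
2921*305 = 890905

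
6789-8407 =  - 1618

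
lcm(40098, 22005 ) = 1804410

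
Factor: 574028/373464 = 83/54 = 2^( - 1 )*3^(-3)*83^1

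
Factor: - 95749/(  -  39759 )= 3^( - 1 )*23^2*29^(-1 )*181^1*457^(  -  1)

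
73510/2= 36755  =  36755.00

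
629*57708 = 36298332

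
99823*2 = 199646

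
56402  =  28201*2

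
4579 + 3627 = 8206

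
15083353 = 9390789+5692564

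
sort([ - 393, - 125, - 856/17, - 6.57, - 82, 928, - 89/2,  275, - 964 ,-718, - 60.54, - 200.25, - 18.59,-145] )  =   [-964, - 718,-393, - 200.25, - 145 ,  -  125,-82, - 60.54 , - 856/17, - 89/2 , - 18.59, - 6.57,275, 928]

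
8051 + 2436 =10487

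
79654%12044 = 7390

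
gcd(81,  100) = 1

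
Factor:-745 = -5^1*149^1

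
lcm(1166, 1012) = 53636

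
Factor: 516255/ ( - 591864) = -635/728 = - 2^ (-3)*5^1 *7^( - 1 )*13^( - 1)*127^1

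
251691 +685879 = 937570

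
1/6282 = 1/6282= 0.00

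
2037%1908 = 129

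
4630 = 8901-4271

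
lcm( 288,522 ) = 8352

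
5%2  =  1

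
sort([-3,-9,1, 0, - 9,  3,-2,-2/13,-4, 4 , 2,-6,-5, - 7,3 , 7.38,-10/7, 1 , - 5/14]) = [ - 9,- 9,-7,-6, - 5,-4 ,-3,-2, - 10/7,-5/14,-2/13, 0,1, 1, 2,3,3,4, 7.38]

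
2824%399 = 31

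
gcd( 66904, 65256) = 8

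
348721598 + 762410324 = 1111131922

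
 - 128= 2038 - 2166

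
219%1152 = 219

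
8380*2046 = 17145480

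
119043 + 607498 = 726541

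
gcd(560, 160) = 80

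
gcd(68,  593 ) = 1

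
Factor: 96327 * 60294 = 2^1 * 3^3*7^1*11^1*13^1*139^1*773^1 =5807940138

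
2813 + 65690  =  68503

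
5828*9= 52452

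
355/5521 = 355/5521 =0.06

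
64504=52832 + 11672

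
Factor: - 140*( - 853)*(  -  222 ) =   -  26511240 = - 2^3*3^1*5^1*7^1*37^1*853^1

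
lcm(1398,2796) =2796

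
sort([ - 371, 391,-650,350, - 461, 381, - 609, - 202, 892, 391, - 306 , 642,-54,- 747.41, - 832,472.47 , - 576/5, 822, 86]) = [ - 832, - 747.41,  -  650, - 609, - 461, - 371, - 306,-202, -576/5,-54, 86, 350, 381, 391, 391, 472.47,642, 822, 892 ] 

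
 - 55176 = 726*(-76)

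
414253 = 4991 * 83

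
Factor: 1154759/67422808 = 2^ ( - 3)*17^1*67927^1*8427851^( - 1)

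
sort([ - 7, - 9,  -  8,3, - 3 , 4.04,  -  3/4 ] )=[ - 9, - 8, - 7, - 3, - 3/4, 3,4.04]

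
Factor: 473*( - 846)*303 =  - 121247874= -2^1*3^3*11^1*43^1*47^1*101^1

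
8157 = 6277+1880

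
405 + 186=591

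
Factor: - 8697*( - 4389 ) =38171133 = 3^2*7^1 * 11^1*13^1 * 19^1 * 223^1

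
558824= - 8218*(- 68 ) 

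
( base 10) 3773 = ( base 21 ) 8be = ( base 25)60n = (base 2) 111010111101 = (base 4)322331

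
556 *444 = 246864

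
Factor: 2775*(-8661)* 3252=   -  78159462300= - 2^2*3^3 * 5^2*37^1*271^1 * 2887^1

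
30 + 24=54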